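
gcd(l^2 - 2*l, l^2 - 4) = l - 2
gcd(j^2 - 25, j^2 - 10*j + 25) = j - 5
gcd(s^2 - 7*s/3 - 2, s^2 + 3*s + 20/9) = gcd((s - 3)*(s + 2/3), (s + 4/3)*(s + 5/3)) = 1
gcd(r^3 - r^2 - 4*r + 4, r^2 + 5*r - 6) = r - 1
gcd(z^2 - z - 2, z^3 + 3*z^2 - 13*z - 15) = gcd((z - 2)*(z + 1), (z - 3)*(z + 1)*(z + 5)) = z + 1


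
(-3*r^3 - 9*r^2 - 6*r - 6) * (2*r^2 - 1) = -6*r^5 - 18*r^4 - 9*r^3 - 3*r^2 + 6*r + 6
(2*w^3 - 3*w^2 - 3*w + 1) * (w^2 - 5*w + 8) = 2*w^5 - 13*w^4 + 28*w^3 - 8*w^2 - 29*w + 8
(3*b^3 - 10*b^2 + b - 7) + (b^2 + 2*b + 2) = 3*b^3 - 9*b^2 + 3*b - 5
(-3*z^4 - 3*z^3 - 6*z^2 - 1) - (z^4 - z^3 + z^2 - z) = -4*z^4 - 2*z^3 - 7*z^2 + z - 1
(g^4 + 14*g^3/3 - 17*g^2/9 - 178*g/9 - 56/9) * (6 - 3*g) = -3*g^5 - 8*g^4 + 101*g^3/3 + 48*g^2 - 100*g - 112/3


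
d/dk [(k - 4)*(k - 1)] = 2*k - 5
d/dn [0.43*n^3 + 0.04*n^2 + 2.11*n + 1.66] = 1.29*n^2 + 0.08*n + 2.11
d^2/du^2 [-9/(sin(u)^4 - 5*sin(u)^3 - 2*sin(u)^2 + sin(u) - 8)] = 9*(2*(-4*sin(u)*cos(u)^2 + 15*cos(u)^2 - 14)^2*cos(u)^2 + (-16*sin(u)^4 + 45*sin(u)^3 + 20*sin(u)^2 - 31*sin(u) - 4)*(-sin(u)^4 + 5*sin(u)^3 + 2*sin(u)^2 - sin(u) + 8))/(-sin(u)^4 + 5*sin(u)^3 + 2*sin(u)^2 - sin(u) + 8)^3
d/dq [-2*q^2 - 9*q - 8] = -4*q - 9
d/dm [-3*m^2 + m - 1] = 1 - 6*m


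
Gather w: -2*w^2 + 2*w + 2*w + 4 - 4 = -2*w^2 + 4*w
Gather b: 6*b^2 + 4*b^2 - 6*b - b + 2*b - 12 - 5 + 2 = 10*b^2 - 5*b - 15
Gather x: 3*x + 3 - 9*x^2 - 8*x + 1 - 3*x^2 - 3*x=-12*x^2 - 8*x + 4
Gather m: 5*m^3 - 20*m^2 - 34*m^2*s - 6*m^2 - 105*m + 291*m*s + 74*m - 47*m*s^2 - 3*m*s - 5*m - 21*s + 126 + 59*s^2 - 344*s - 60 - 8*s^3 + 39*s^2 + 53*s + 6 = 5*m^3 + m^2*(-34*s - 26) + m*(-47*s^2 + 288*s - 36) - 8*s^3 + 98*s^2 - 312*s + 72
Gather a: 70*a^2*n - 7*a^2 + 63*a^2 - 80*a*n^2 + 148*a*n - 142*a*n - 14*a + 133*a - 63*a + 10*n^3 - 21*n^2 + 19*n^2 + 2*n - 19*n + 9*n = a^2*(70*n + 56) + a*(-80*n^2 + 6*n + 56) + 10*n^3 - 2*n^2 - 8*n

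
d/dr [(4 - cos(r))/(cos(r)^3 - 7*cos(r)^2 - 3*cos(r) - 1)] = (-115*cos(r) + 19*cos(2*r) - cos(3*r) - 7)*sin(r)/(2*(-cos(r)^3 + 7*cos(r)^2 + 3*cos(r) + 1)^2)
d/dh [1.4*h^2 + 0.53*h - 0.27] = 2.8*h + 0.53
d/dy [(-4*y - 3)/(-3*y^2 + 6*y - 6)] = 2*(-2*y^2 - 3*y + 7)/(3*(y^4 - 4*y^3 + 8*y^2 - 8*y + 4))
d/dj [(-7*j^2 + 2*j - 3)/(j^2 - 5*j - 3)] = 3*(11*j^2 + 16*j - 7)/(j^4 - 10*j^3 + 19*j^2 + 30*j + 9)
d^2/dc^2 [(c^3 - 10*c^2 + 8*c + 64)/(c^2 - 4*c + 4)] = 8*(46 - 5*c)/(c^4 - 8*c^3 + 24*c^2 - 32*c + 16)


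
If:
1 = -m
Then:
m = -1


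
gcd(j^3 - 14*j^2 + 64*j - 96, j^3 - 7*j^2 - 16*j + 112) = j - 4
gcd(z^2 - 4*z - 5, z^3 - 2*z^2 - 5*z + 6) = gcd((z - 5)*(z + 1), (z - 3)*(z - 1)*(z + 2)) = 1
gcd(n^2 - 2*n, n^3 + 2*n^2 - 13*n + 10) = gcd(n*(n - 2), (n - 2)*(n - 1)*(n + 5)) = n - 2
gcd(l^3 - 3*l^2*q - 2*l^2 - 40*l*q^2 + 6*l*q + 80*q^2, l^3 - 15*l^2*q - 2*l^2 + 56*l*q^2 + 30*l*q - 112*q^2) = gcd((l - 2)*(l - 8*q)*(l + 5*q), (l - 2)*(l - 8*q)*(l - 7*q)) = -l^2 + 8*l*q + 2*l - 16*q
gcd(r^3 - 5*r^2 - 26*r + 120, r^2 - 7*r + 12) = r - 4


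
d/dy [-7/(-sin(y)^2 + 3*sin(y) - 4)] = 7*(3 - 2*sin(y))*cos(y)/(sin(y)^2 - 3*sin(y) + 4)^2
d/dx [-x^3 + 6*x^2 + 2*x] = -3*x^2 + 12*x + 2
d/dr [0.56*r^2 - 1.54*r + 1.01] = 1.12*r - 1.54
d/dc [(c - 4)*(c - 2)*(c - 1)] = 3*c^2 - 14*c + 14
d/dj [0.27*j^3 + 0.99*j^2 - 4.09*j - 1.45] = 0.81*j^2 + 1.98*j - 4.09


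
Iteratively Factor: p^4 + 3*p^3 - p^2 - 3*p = (p + 1)*(p^3 + 2*p^2 - 3*p) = (p - 1)*(p + 1)*(p^2 + 3*p) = p*(p - 1)*(p + 1)*(p + 3)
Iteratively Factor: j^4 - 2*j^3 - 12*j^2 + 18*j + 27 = (j - 3)*(j^3 + j^2 - 9*j - 9) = (j - 3)^2*(j^2 + 4*j + 3) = (j - 3)^2*(j + 1)*(j + 3)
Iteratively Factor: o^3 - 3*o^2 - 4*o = (o + 1)*(o^2 - 4*o) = (o - 4)*(o + 1)*(o)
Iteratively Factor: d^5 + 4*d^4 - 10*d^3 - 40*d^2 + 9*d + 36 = (d - 1)*(d^4 + 5*d^3 - 5*d^2 - 45*d - 36) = (d - 1)*(d + 1)*(d^3 + 4*d^2 - 9*d - 36) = (d - 1)*(d + 1)*(d + 3)*(d^2 + d - 12) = (d - 3)*(d - 1)*(d + 1)*(d + 3)*(d + 4)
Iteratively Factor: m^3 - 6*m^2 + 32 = (m - 4)*(m^2 - 2*m - 8) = (m - 4)^2*(m + 2)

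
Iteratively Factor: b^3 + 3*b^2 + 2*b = (b)*(b^2 + 3*b + 2) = b*(b + 2)*(b + 1)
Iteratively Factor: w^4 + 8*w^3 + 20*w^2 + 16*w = (w + 4)*(w^3 + 4*w^2 + 4*w) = (w + 2)*(w + 4)*(w^2 + 2*w) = w*(w + 2)*(w + 4)*(w + 2)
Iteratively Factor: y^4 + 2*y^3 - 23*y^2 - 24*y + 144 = (y + 4)*(y^3 - 2*y^2 - 15*y + 36) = (y + 4)^2*(y^2 - 6*y + 9) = (y - 3)*(y + 4)^2*(y - 3)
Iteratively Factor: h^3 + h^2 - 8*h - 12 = (h - 3)*(h^2 + 4*h + 4) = (h - 3)*(h + 2)*(h + 2)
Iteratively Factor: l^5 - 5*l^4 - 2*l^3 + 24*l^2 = (l)*(l^4 - 5*l^3 - 2*l^2 + 24*l) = l*(l - 3)*(l^3 - 2*l^2 - 8*l) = l*(l - 3)*(l + 2)*(l^2 - 4*l) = l*(l - 4)*(l - 3)*(l + 2)*(l)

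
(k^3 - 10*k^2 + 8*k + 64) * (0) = 0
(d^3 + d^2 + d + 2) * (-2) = -2*d^3 - 2*d^2 - 2*d - 4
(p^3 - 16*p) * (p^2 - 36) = p^5 - 52*p^3 + 576*p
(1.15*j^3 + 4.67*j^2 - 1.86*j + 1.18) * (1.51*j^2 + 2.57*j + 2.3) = 1.7365*j^5 + 10.0072*j^4 + 11.8383*j^3 + 7.7426*j^2 - 1.2454*j + 2.714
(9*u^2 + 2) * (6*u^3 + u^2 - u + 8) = 54*u^5 + 9*u^4 + 3*u^3 + 74*u^2 - 2*u + 16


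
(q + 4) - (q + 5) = -1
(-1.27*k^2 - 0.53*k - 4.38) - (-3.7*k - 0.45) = -1.27*k^2 + 3.17*k - 3.93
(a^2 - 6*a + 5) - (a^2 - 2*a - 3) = 8 - 4*a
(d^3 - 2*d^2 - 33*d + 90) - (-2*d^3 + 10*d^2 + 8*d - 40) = 3*d^3 - 12*d^2 - 41*d + 130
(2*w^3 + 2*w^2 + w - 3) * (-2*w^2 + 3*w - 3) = -4*w^5 + 2*w^4 - 2*w^3 + 3*w^2 - 12*w + 9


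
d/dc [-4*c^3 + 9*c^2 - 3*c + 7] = -12*c^2 + 18*c - 3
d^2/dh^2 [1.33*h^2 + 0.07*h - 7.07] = 2.66000000000000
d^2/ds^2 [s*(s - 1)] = 2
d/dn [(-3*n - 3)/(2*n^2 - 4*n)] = 3*(n^2 + 2*n - 2)/(2*n^2*(n^2 - 4*n + 4))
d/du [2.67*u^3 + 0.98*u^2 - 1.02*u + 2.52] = 8.01*u^2 + 1.96*u - 1.02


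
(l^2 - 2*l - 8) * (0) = 0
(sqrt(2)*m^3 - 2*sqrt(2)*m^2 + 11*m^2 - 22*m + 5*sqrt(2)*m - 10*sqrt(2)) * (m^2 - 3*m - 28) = sqrt(2)*m^5 - 5*sqrt(2)*m^4 + 11*m^4 - 55*m^3 - 17*sqrt(2)*m^3 - 242*m^2 + 31*sqrt(2)*m^2 - 110*sqrt(2)*m + 616*m + 280*sqrt(2)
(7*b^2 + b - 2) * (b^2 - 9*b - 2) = 7*b^4 - 62*b^3 - 25*b^2 + 16*b + 4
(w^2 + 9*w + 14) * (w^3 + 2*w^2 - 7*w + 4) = w^5 + 11*w^4 + 25*w^3 - 31*w^2 - 62*w + 56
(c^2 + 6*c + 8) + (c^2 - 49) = 2*c^2 + 6*c - 41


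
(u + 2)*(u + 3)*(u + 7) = u^3 + 12*u^2 + 41*u + 42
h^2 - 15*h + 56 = (h - 8)*(h - 7)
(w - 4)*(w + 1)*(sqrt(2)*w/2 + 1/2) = sqrt(2)*w^3/2 - 3*sqrt(2)*w^2/2 + w^2/2 - 2*sqrt(2)*w - 3*w/2 - 2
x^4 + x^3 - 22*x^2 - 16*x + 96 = (x - 4)*(x - 2)*(x + 3)*(x + 4)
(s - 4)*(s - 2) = s^2 - 6*s + 8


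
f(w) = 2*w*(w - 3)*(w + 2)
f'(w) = 2*w*(w - 3) + 2*w*(w + 2) + 2*(w - 3)*(w + 2)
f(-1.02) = 8.04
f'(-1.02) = -1.68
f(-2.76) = -24.16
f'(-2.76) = 44.75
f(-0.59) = 5.97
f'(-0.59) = -7.55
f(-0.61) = 6.12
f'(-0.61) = -7.33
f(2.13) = -15.31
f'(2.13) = 6.70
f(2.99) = -0.30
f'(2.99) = 29.68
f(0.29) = -3.60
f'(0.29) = -12.66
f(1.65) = -16.26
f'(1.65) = -2.26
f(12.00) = 3024.00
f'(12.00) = 804.00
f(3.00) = 0.00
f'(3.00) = 30.00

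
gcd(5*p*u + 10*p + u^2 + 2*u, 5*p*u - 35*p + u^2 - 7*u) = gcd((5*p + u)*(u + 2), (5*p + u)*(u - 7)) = 5*p + u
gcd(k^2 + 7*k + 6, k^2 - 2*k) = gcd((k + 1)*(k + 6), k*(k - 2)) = 1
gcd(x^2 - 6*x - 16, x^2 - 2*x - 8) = x + 2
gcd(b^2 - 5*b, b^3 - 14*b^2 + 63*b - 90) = b - 5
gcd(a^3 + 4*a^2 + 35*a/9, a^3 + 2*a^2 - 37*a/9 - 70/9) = a^2 + 4*a + 35/9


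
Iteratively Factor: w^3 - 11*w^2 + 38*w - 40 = (w - 4)*(w^2 - 7*w + 10) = (w - 4)*(w - 2)*(w - 5)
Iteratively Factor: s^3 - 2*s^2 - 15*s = (s)*(s^2 - 2*s - 15) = s*(s + 3)*(s - 5)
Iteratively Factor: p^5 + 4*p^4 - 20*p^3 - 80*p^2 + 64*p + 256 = (p - 4)*(p^4 + 8*p^3 + 12*p^2 - 32*p - 64) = (p - 4)*(p + 4)*(p^3 + 4*p^2 - 4*p - 16) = (p - 4)*(p + 2)*(p + 4)*(p^2 + 2*p - 8) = (p - 4)*(p + 2)*(p + 4)^2*(p - 2)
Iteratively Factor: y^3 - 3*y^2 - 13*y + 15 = (y - 1)*(y^2 - 2*y - 15) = (y - 5)*(y - 1)*(y + 3)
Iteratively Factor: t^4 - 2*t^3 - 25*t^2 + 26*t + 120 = (t + 4)*(t^3 - 6*t^2 - t + 30) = (t - 5)*(t + 4)*(t^2 - t - 6) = (t - 5)*(t + 2)*(t + 4)*(t - 3)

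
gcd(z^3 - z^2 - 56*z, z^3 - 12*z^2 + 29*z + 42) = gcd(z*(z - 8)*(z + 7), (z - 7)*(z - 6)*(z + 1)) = 1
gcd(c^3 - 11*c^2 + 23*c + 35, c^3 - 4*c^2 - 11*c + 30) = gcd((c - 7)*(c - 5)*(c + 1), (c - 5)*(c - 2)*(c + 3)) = c - 5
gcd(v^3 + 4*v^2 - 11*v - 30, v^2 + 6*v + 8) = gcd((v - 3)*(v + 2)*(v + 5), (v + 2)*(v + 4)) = v + 2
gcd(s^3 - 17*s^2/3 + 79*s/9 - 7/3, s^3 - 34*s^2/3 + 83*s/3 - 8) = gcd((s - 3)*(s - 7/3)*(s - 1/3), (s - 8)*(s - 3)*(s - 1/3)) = s^2 - 10*s/3 + 1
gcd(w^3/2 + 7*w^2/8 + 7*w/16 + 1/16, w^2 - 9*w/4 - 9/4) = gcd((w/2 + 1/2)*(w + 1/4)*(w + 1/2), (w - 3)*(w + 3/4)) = 1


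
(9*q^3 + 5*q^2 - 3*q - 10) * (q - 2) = 9*q^4 - 13*q^3 - 13*q^2 - 4*q + 20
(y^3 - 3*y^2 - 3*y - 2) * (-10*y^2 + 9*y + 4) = -10*y^5 + 39*y^4 + 7*y^3 - 19*y^2 - 30*y - 8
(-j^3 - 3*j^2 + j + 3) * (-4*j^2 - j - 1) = 4*j^5 + 13*j^4 - 10*j^2 - 4*j - 3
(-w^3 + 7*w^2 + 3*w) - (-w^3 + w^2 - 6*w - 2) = 6*w^2 + 9*w + 2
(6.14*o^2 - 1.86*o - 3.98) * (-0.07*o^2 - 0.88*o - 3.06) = -0.4298*o^4 - 5.273*o^3 - 16.873*o^2 + 9.194*o + 12.1788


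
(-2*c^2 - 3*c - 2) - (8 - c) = -2*c^2 - 2*c - 10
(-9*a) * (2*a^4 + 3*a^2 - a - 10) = -18*a^5 - 27*a^3 + 9*a^2 + 90*a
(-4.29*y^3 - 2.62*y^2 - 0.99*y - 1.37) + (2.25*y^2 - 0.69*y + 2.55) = -4.29*y^3 - 0.37*y^2 - 1.68*y + 1.18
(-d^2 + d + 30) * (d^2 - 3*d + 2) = -d^4 + 4*d^3 + 25*d^2 - 88*d + 60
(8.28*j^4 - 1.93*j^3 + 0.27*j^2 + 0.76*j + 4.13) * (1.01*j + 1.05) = 8.3628*j^5 + 6.7447*j^4 - 1.7538*j^3 + 1.0511*j^2 + 4.9693*j + 4.3365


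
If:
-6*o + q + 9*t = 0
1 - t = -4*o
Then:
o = t/4 - 1/4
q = -15*t/2 - 3/2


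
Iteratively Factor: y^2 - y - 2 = (y + 1)*(y - 2)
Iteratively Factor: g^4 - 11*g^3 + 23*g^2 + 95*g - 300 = (g - 5)*(g^3 - 6*g^2 - 7*g + 60) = (g - 5)*(g - 4)*(g^2 - 2*g - 15) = (g - 5)*(g - 4)*(g + 3)*(g - 5)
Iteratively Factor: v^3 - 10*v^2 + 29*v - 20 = (v - 4)*(v^2 - 6*v + 5) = (v - 5)*(v - 4)*(v - 1)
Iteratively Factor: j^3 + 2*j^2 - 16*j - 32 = (j + 2)*(j^2 - 16) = (j - 4)*(j + 2)*(j + 4)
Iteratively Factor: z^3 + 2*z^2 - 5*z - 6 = (z + 1)*(z^2 + z - 6) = (z + 1)*(z + 3)*(z - 2)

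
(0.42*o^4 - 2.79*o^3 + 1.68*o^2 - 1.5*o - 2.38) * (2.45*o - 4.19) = 1.029*o^5 - 8.5953*o^4 + 15.8061*o^3 - 10.7142*o^2 + 0.454*o + 9.9722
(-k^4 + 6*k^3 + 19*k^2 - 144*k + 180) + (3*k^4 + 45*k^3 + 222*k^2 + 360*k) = 2*k^4 + 51*k^3 + 241*k^2 + 216*k + 180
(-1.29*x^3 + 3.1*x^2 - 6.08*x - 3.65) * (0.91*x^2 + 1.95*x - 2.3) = -1.1739*x^5 + 0.3055*x^4 + 3.4792*x^3 - 22.3075*x^2 + 6.8665*x + 8.395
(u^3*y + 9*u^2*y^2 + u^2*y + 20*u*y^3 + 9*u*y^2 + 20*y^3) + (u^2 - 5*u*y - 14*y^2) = u^3*y + 9*u^2*y^2 + u^2*y + u^2 + 20*u*y^3 + 9*u*y^2 - 5*u*y + 20*y^3 - 14*y^2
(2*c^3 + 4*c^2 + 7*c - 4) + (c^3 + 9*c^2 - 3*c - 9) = 3*c^3 + 13*c^2 + 4*c - 13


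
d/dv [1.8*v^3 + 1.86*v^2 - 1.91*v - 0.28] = 5.4*v^2 + 3.72*v - 1.91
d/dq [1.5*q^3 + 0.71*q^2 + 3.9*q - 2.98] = 4.5*q^2 + 1.42*q + 3.9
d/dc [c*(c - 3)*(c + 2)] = 3*c^2 - 2*c - 6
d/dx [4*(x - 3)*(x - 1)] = 8*x - 16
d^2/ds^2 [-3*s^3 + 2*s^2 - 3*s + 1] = 4 - 18*s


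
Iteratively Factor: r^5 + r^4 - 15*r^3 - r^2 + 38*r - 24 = (r - 3)*(r^4 + 4*r^3 - 3*r^2 - 10*r + 8) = (r - 3)*(r - 1)*(r^3 + 5*r^2 + 2*r - 8) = (r - 3)*(r - 1)*(r + 4)*(r^2 + r - 2) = (r - 3)*(r - 1)^2*(r + 4)*(r + 2)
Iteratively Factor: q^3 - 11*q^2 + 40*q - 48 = (q - 3)*(q^2 - 8*q + 16) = (q - 4)*(q - 3)*(q - 4)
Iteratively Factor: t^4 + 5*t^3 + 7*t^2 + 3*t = (t + 3)*(t^3 + 2*t^2 + t) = t*(t + 3)*(t^2 + 2*t + 1) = t*(t + 1)*(t + 3)*(t + 1)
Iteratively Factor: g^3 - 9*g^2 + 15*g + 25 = (g + 1)*(g^2 - 10*g + 25) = (g - 5)*(g + 1)*(g - 5)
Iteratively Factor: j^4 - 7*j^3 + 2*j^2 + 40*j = (j - 4)*(j^3 - 3*j^2 - 10*j) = (j - 4)*(j + 2)*(j^2 - 5*j) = j*(j - 4)*(j + 2)*(j - 5)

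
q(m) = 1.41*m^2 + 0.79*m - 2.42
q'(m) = 2.82*m + 0.79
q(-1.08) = -1.63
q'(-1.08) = -2.26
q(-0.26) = -2.53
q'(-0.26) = 0.06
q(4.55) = 30.37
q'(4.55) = 13.62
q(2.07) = 5.26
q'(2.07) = 6.63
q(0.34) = -1.99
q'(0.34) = 1.75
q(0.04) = -2.39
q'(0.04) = 0.90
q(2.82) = 11.02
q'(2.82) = 8.74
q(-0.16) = -2.51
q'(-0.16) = 0.34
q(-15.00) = 302.98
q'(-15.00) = -41.51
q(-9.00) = 104.68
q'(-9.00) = -24.59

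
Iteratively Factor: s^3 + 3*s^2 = (s)*(s^2 + 3*s) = s*(s + 3)*(s)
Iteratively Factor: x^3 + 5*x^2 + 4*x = (x + 4)*(x^2 + x) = x*(x + 4)*(x + 1)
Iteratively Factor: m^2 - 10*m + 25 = (m - 5)*(m - 5)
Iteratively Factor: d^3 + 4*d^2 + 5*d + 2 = (d + 2)*(d^2 + 2*d + 1) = (d + 1)*(d + 2)*(d + 1)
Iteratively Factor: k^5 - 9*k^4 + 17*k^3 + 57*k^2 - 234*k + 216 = (k - 3)*(k^4 - 6*k^3 - k^2 + 54*k - 72) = (k - 3)*(k + 3)*(k^3 - 9*k^2 + 26*k - 24) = (k - 3)*(k - 2)*(k + 3)*(k^2 - 7*k + 12) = (k - 3)^2*(k - 2)*(k + 3)*(k - 4)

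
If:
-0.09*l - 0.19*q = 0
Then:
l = -2.11111111111111*q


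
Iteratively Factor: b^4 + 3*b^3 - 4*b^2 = (b)*(b^3 + 3*b^2 - 4*b) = b*(b - 1)*(b^2 + 4*b) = b*(b - 1)*(b + 4)*(b)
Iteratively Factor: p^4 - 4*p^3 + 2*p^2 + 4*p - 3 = (p - 3)*(p^3 - p^2 - p + 1) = (p - 3)*(p + 1)*(p^2 - 2*p + 1) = (p - 3)*(p - 1)*(p + 1)*(p - 1)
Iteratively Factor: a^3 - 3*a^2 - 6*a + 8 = (a - 1)*(a^2 - 2*a - 8) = (a - 1)*(a + 2)*(a - 4)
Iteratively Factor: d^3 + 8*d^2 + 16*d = (d + 4)*(d^2 + 4*d) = d*(d + 4)*(d + 4)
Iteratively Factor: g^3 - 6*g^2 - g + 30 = (g - 5)*(g^2 - g - 6) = (g - 5)*(g - 3)*(g + 2)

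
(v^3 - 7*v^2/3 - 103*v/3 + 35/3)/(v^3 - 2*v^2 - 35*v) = (v - 1/3)/v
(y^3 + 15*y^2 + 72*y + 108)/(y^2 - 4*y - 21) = (y^2 + 12*y + 36)/(y - 7)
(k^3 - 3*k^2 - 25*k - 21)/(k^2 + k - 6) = (k^2 - 6*k - 7)/(k - 2)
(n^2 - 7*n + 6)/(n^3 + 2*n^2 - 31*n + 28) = (n - 6)/(n^2 + 3*n - 28)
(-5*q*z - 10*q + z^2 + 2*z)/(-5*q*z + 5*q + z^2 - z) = (z + 2)/(z - 1)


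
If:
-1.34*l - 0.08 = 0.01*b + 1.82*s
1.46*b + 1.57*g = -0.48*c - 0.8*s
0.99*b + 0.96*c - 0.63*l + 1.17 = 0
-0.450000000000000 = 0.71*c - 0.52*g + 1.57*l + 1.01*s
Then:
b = -3.80817903675343*s - 1.71943008488595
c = 3.05451013533011*s + 0.523653886928239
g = 2.09794683356787*s + 1.43886245745728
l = -1.32978970868094*s - 0.0468699247396571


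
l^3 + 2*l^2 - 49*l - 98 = (l - 7)*(l + 2)*(l + 7)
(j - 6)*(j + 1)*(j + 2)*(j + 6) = j^4 + 3*j^3 - 34*j^2 - 108*j - 72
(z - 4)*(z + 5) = z^2 + z - 20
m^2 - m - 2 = (m - 2)*(m + 1)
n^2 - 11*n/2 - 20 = (n - 8)*(n + 5/2)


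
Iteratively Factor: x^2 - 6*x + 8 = (x - 2)*(x - 4)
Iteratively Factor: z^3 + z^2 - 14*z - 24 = (z + 2)*(z^2 - z - 12) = (z - 4)*(z + 2)*(z + 3)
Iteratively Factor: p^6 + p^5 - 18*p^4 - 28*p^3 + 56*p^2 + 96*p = (p - 2)*(p^5 + 3*p^4 - 12*p^3 - 52*p^2 - 48*p) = (p - 4)*(p - 2)*(p^4 + 7*p^3 + 16*p^2 + 12*p) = (p - 4)*(p - 2)*(p + 3)*(p^3 + 4*p^2 + 4*p) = (p - 4)*(p - 2)*(p + 2)*(p + 3)*(p^2 + 2*p) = p*(p - 4)*(p - 2)*(p + 2)*(p + 3)*(p + 2)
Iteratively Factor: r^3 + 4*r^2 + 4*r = (r + 2)*(r^2 + 2*r) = r*(r + 2)*(r + 2)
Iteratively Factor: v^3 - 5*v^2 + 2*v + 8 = (v - 2)*(v^2 - 3*v - 4) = (v - 4)*(v - 2)*(v + 1)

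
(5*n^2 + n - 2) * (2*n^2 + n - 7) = 10*n^4 + 7*n^3 - 38*n^2 - 9*n + 14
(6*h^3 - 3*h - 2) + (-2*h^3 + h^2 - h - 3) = 4*h^3 + h^2 - 4*h - 5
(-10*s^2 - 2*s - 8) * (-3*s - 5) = 30*s^3 + 56*s^2 + 34*s + 40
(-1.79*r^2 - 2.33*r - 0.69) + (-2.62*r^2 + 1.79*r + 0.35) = -4.41*r^2 - 0.54*r - 0.34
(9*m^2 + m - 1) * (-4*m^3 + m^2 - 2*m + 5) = -36*m^5 + 5*m^4 - 13*m^3 + 42*m^2 + 7*m - 5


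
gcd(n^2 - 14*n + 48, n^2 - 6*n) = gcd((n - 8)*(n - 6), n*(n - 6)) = n - 6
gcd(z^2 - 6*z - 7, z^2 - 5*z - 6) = z + 1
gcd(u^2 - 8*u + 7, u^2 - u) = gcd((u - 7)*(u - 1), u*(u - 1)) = u - 1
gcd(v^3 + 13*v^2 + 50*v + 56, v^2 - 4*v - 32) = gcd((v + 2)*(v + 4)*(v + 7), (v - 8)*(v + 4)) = v + 4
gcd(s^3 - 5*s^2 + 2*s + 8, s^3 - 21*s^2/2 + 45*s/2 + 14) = s - 4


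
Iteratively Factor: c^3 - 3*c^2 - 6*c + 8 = (c - 1)*(c^2 - 2*c - 8) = (c - 4)*(c - 1)*(c + 2)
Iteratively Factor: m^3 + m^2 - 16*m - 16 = (m + 1)*(m^2 - 16) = (m + 1)*(m + 4)*(m - 4)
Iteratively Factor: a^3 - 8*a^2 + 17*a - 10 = (a - 2)*(a^2 - 6*a + 5) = (a - 5)*(a - 2)*(a - 1)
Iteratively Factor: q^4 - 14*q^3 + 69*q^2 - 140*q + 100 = (q - 2)*(q^3 - 12*q^2 + 45*q - 50) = (q - 5)*(q - 2)*(q^2 - 7*q + 10) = (q - 5)*(q - 2)^2*(q - 5)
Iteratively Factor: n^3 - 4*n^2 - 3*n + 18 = (n - 3)*(n^2 - n - 6) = (n - 3)*(n + 2)*(n - 3)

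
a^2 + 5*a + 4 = (a + 1)*(a + 4)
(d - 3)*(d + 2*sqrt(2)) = d^2 - 3*d + 2*sqrt(2)*d - 6*sqrt(2)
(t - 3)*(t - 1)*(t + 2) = t^3 - 2*t^2 - 5*t + 6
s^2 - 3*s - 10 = (s - 5)*(s + 2)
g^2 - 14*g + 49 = (g - 7)^2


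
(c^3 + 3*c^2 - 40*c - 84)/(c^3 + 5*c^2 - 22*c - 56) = (c - 6)/(c - 4)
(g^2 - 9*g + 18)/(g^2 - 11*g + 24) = (g - 6)/(g - 8)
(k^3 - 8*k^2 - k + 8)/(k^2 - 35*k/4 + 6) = 4*(k^2 - 1)/(4*k - 3)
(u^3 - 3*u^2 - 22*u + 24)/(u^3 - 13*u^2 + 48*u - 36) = (u + 4)/(u - 6)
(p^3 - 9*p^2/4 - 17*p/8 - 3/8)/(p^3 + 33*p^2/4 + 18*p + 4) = (2*p^2 - 5*p - 3)/(2*(p^2 + 8*p + 16))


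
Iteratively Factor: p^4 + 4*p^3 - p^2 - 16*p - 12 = (p + 1)*(p^3 + 3*p^2 - 4*p - 12) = (p + 1)*(p + 3)*(p^2 - 4) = (p - 2)*(p + 1)*(p + 3)*(p + 2)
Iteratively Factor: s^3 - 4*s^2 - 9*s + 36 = (s - 3)*(s^2 - s - 12) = (s - 3)*(s + 3)*(s - 4)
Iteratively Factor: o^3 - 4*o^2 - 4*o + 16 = (o - 2)*(o^2 - 2*o - 8) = (o - 2)*(o + 2)*(o - 4)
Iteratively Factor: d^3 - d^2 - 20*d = (d)*(d^2 - d - 20) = d*(d - 5)*(d + 4)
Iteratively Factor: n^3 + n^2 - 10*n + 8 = (n - 1)*(n^2 + 2*n - 8) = (n - 1)*(n + 4)*(n - 2)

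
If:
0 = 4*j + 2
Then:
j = -1/2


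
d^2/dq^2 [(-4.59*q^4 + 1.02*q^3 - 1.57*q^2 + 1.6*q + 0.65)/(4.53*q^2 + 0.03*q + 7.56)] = (-188.381862*q^6 - 3.74268600000008*q^5 - 943.181658*q^4 - 20.4242219999999*q^3 - 2743.995906*q^2 + 21.540762*q - 224.707734)/(92.959677*q^6 + 1.846881*q^5 + 465.426243*q^4 + 6.164451*q^3 + 776.737836*q^2 + 5.143824*q + 432.081216)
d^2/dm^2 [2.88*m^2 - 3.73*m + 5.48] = 5.76000000000000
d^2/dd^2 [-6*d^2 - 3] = -12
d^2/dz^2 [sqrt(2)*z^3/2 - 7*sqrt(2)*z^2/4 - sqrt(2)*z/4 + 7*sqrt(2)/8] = sqrt(2)*(6*z - 7)/2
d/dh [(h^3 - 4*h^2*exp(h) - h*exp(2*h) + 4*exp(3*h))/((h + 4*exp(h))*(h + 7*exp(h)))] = (-15*h^4*exp(h) + h^4 - 58*h^3*exp(2*h) + 22*h^3*exp(h) + 113*h^2*exp(3*h) + 41*h^2*exp(2*h) + 88*h*exp(4*h) - 232*h*exp(3*h) + 112*exp(5*h) - 72*exp(4*h))/(h^4 + 22*h^3*exp(h) + 177*h^2*exp(2*h) + 616*h*exp(3*h) + 784*exp(4*h))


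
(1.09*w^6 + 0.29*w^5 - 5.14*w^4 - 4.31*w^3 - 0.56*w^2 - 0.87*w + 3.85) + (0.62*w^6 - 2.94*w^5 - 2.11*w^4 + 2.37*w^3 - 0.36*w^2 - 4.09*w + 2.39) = 1.71*w^6 - 2.65*w^5 - 7.25*w^4 - 1.94*w^3 - 0.92*w^2 - 4.96*w + 6.24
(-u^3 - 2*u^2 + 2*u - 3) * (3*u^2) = -3*u^5 - 6*u^4 + 6*u^3 - 9*u^2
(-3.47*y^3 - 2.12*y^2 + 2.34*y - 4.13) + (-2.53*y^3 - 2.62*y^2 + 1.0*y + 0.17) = -6.0*y^3 - 4.74*y^2 + 3.34*y - 3.96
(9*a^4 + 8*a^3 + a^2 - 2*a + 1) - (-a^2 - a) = 9*a^4 + 8*a^3 + 2*a^2 - a + 1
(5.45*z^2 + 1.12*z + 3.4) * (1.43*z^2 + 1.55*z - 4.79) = 7.7935*z^4 + 10.0491*z^3 - 19.5075*z^2 - 0.0948000000000011*z - 16.286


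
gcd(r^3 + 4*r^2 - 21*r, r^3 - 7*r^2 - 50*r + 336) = r + 7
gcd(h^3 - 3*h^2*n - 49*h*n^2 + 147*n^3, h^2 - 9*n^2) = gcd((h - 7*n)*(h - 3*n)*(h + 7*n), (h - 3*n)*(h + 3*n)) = h - 3*n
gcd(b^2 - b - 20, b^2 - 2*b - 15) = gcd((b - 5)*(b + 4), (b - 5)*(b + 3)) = b - 5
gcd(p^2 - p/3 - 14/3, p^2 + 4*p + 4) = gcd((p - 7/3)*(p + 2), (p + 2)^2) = p + 2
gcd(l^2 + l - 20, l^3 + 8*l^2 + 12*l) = 1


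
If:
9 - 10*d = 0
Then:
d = 9/10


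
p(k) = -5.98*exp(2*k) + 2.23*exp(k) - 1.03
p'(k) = -11.96*exp(2*k) + 2.23*exp(k)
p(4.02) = -18430.44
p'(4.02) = -36983.04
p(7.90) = -43500471.20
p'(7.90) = -87006955.28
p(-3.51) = -0.97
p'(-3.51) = 0.06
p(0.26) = -8.20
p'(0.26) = -17.22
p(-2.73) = -0.91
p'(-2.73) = 0.09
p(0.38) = -10.56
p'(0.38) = -22.31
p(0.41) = -11.25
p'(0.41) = -23.79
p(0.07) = -5.52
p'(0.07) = -11.37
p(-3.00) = -0.93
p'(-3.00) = 0.08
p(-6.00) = -1.02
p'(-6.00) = 0.01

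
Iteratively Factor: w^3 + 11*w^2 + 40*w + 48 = (w + 4)*(w^2 + 7*w + 12) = (w + 3)*(w + 4)*(w + 4)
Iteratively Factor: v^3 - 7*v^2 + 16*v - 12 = (v - 3)*(v^2 - 4*v + 4) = (v - 3)*(v - 2)*(v - 2)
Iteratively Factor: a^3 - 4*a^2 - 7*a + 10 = (a - 1)*(a^2 - 3*a - 10) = (a - 1)*(a + 2)*(a - 5)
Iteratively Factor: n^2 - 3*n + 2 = (n - 1)*(n - 2)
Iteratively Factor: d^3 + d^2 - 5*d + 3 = (d + 3)*(d^2 - 2*d + 1) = (d - 1)*(d + 3)*(d - 1)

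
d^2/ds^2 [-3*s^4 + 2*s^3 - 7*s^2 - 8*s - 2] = -36*s^2 + 12*s - 14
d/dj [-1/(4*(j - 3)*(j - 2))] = (2*j - 5)/(4*(j - 3)^2*(j - 2)^2)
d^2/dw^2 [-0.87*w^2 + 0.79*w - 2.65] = -1.74000000000000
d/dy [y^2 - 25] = 2*y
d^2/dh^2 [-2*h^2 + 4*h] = -4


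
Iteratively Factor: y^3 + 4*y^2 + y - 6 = (y + 3)*(y^2 + y - 2) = (y + 2)*(y + 3)*(y - 1)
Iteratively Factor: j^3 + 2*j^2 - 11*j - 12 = (j + 1)*(j^2 + j - 12) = (j - 3)*(j + 1)*(j + 4)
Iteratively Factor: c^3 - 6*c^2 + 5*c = (c)*(c^2 - 6*c + 5) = c*(c - 1)*(c - 5)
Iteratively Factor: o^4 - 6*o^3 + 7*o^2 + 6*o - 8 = (o - 1)*(o^3 - 5*o^2 + 2*o + 8) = (o - 4)*(o - 1)*(o^2 - o - 2) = (o - 4)*(o - 1)*(o + 1)*(o - 2)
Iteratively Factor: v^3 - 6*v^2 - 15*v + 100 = (v - 5)*(v^2 - v - 20) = (v - 5)^2*(v + 4)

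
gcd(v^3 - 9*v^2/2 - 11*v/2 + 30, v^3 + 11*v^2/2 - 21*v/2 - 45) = v^2 - v/2 - 15/2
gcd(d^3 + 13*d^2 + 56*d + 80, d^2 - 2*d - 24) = d + 4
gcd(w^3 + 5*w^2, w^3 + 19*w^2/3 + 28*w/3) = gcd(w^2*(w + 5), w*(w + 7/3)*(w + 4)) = w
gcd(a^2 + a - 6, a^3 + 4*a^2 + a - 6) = a + 3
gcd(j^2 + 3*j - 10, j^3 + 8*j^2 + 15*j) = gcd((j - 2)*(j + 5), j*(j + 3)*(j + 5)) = j + 5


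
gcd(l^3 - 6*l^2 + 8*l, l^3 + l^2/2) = l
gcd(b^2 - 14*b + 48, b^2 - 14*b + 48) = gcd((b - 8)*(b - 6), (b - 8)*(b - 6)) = b^2 - 14*b + 48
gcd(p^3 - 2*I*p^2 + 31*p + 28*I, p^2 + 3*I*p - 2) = p + I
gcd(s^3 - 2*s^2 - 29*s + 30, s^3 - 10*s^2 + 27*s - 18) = s^2 - 7*s + 6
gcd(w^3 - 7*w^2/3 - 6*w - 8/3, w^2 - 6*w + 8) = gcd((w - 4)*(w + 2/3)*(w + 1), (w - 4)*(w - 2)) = w - 4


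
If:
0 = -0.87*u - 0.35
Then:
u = -0.40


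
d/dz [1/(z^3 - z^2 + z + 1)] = (-3*z^2 + 2*z - 1)/(z^3 - z^2 + z + 1)^2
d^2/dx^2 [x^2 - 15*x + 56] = 2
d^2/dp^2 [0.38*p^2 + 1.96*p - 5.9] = 0.760000000000000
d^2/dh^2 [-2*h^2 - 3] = -4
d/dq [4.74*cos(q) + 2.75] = -4.74*sin(q)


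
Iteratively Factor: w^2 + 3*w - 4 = (w + 4)*(w - 1)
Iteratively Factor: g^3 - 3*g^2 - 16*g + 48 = (g + 4)*(g^2 - 7*g + 12) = (g - 3)*(g + 4)*(g - 4)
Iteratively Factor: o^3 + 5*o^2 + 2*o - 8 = (o + 2)*(o^2 + 3*o - 4) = (o + 2)*(o + 4)*(o - 1)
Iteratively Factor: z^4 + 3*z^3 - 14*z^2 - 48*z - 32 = (z + 1)*(z^3 + 2*z^2 - 16*z - 32) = (z + 1)*(z + 4)*(z^2 - 2*z - 8) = (z + 1)*(z + 2)*(z + 4)*(z - 4)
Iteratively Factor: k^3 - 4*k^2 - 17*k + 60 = (k - 5)*(k^2 + k - 12) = (k - 5)*(k - 3)*(k + 4)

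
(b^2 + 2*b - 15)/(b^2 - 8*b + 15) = (b + 5)/(b - 5)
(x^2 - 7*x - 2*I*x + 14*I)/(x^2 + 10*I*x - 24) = (x^2 - 7*x - 2*I*x + 14*I)/(x^2 + 10*I*x - 24)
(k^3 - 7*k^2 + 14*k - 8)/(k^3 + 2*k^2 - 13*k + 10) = (k - 4)/(k + 5)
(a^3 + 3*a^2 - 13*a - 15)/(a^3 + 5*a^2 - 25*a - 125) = (a^2 - 2*a - 3)/(a^2 - 25)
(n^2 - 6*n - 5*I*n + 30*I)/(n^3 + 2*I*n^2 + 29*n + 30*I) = (n - 6)/(n^2 + 7*I*n - 6)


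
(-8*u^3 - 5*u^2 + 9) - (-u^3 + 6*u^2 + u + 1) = -7*u^3 - 11*u^2 - u + 8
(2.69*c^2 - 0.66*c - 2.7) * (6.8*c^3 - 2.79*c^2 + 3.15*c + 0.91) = 18.292*c^5 - 11.9931*c^4 - 8.0451*c^3 + 7.9019*c^2 - 9.1056*c - 2.457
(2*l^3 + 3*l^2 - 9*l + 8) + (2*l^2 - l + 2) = 2*l^3 + 5*l^2 - 10*l + 10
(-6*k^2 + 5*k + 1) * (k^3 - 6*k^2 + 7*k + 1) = -6*k^5 + 41*k^4 - 71*k^3 + 23*k^2 + 12*k + 1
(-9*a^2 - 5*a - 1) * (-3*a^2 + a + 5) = 27*a^4 + 6*a^3 - 47*a^2 - 26*a - 5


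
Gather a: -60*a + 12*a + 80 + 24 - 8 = 96 - 48*a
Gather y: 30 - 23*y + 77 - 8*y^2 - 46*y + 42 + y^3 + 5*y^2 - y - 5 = y^3 - 3*y^2 - 70*y + 144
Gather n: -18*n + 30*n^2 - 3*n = 30*n^2 - 21*n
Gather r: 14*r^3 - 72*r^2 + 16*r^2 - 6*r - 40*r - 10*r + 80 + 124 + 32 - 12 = 14*r^3 - 56*r^2 - 56*r + 224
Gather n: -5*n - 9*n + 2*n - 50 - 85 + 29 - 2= -12*n - 108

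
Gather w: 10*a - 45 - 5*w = 10*a - 5*w - 45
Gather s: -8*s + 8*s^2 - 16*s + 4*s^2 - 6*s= 12*s^2 - 30*s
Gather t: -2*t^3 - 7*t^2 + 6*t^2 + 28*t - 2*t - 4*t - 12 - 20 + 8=-2*t^3 - t^2 + 22*t - 24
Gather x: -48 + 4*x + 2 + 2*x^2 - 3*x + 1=2*x^2 + x - 45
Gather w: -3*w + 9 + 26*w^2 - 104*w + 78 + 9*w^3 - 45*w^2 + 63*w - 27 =9*w^3 - 19*w^2 - 44*w + 60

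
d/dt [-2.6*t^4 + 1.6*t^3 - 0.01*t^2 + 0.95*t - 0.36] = -10.4*t^3 + 4.8*t^2 - 0.02*t + 0.95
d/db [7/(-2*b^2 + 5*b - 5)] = 7*(4*b - 5)/(2*b^2 - 5*b + 5)^2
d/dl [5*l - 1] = 5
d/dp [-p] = -1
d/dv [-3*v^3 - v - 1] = -9*v^2 - 1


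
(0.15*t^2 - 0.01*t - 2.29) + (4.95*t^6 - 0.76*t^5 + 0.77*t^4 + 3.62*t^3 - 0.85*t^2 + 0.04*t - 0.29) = 4.95*t^6 - 0.76*t^5 + 0.77*t^4 + 3.62*t^3 - 0.7*t^2 + 0.03*t - 2.58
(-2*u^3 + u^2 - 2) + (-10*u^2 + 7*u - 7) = -2*u^3 - 9*u^2 + 7*u - 9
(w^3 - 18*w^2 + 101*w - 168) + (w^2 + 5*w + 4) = w^3 - 17*w^2 + 106*w - 164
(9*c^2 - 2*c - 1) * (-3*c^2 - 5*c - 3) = -27*c^4 - 39*c^3 - 14*c^2 + 11*c + 3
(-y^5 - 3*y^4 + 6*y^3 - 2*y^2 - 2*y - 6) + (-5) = -y^5 - 3*y^4 + 6*y^3 - 2*y^2 - 2*y - 11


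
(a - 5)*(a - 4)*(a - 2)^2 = a^4 - 13*a^3 + 60*a^2 - 116*a + 80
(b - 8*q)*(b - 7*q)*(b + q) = b^3 - 14*b^2*q + 41*b*q^2 + 56*q^3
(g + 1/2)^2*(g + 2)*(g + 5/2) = g^4 + 11*g^3/2 + 39*g^2/4 + 49*g/8 + 5/4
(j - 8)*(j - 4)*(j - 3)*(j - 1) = j^4 - 16*j^3 + 83*j^2 - 164*j + 96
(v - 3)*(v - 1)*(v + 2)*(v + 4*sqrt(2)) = v^4 - 2*v^3 + 4*sqrt(2)*v^3 - 8*sqrt(2)*v^2 - 5*v^2 - 20*sqrt(2)*v + 6*v + 24*sqrt(2)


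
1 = 1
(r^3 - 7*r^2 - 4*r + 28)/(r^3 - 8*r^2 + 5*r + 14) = (r + 2)/(r + 1)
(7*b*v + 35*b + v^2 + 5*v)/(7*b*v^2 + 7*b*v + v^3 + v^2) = (v + 5)/(v*(v + 1))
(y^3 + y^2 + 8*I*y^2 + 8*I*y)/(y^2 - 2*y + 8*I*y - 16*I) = y*(y + 1)/(y - 2)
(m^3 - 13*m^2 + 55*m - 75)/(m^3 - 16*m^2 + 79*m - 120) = (m - 5)/(m - 8)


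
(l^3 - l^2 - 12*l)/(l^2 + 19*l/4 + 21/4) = 4*l*(l - 4)/(4*l + 7)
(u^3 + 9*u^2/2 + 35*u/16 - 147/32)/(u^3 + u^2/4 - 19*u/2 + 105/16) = (4*u + 7)/(2*(2*u - 5))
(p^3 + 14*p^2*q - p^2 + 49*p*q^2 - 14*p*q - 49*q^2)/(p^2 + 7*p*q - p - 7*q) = p + 7*q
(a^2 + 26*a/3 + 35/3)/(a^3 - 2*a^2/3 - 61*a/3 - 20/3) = (3*a^2 + 26*a + 35)/(3*a^3 - 2*a^2 - 61*a - 20)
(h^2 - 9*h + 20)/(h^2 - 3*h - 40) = (-h^2 + 9*h - 20)/(-h^2 + 3*h + 40)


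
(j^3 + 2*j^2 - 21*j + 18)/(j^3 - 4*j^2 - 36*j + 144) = (j^2 - 4*j + 3)/(j^2 - 10*j + 24)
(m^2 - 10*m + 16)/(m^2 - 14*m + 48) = (m - 2)/(m - 6)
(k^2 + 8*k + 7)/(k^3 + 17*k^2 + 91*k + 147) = (k + 1)/(k^2 + 10*k + 21)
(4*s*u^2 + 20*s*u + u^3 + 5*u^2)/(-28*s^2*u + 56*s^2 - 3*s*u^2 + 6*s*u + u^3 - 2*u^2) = u*(-u - 5)/(7*s*u - 14*s - u^2 + 2*u)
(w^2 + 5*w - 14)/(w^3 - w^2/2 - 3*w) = 2*(w + 7)/(w*(2*w + 3))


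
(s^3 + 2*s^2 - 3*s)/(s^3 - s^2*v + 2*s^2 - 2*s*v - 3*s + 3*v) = s/(s - v)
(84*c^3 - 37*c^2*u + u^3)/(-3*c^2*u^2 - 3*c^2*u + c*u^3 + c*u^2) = (-28*c^2 + 3*c*u + u^2)/(c*u*(u + 1))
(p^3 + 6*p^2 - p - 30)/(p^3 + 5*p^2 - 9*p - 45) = (p - 2)/(p - 3)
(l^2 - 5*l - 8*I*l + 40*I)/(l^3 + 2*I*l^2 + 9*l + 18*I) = (l^2 - 5*l - 8*I*l + 40*I)/(l^3 + 2*I*l^2 + 9*l + 18*I)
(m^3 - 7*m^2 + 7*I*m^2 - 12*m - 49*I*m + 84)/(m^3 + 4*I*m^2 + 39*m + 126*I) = (m^2 + m*(-7 + 4*I) - 28*I)/(m^2 + I*m + 42)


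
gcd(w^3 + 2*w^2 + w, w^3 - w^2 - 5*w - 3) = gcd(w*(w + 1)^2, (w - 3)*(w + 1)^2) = w^2 + 2*w + 1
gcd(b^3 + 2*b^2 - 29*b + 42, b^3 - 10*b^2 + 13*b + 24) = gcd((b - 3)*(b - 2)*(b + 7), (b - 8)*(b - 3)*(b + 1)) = b - 3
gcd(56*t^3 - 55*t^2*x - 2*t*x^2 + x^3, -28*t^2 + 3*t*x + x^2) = 7*t + x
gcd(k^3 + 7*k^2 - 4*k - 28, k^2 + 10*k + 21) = k + 7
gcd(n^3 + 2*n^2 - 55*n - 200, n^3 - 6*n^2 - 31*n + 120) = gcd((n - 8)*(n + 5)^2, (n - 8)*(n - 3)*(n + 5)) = n^2 - 3*n - 40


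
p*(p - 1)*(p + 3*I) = p^3 - p^2 + 3*I*p^2 - 3*I*p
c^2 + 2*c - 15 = (c - 3)*(c + 5)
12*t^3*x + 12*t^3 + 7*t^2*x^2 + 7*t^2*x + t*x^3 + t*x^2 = (3*t + x)*(4*t + x)*(t*x + t)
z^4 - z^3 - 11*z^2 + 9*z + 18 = (z - 3)*(z - 2)*(z + 1)*(z + 3)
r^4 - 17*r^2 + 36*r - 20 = (r - 2)^2*(r - 1)*(r + 5)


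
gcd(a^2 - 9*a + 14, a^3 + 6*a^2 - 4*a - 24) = a - 2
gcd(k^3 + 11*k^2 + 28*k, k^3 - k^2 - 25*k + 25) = 1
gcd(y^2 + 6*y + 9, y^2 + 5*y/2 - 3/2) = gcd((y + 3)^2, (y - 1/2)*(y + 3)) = y + 3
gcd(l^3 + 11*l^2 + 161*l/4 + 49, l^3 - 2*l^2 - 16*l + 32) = l + 4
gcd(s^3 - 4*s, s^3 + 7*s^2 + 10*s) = s^2 + 2*s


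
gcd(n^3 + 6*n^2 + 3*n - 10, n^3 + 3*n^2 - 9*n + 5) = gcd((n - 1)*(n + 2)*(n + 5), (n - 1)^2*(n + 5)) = n^2 + 4*n - 5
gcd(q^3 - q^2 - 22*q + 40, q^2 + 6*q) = 1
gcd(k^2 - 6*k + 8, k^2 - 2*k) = k - 2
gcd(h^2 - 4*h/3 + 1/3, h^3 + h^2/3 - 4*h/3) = h - 1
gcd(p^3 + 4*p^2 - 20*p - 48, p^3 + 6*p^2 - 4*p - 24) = p^2 + 8*p + 12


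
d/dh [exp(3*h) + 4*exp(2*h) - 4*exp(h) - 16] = (3*exp(2*h) + 8*exp(h) - 4)*exp(h)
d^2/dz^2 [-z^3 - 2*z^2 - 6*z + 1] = -6*z - 4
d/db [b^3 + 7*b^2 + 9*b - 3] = 3*b^2 + 14*b + 9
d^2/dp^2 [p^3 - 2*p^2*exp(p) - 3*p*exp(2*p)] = -2*p^2*exp(p) - 12*p*exp(2*p) - 8*p*exp(p) + 6*p - 12*exp(2*p) - 4*exp(p)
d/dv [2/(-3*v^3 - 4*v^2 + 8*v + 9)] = 2*(9*v^2 + 8*v - 8)/(3*v^3 + 4*v^2 - 8*v - 9)^2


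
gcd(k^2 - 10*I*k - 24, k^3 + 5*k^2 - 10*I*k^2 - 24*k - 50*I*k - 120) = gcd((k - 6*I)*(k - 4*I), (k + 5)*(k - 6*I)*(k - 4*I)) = k^2 - 10*I*k - 24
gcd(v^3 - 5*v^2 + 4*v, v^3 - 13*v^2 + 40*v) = v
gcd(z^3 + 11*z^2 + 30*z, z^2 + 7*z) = z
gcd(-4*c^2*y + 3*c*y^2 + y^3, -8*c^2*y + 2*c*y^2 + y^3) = 4*c*y + y^2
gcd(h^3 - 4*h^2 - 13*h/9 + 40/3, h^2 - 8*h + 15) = h - 3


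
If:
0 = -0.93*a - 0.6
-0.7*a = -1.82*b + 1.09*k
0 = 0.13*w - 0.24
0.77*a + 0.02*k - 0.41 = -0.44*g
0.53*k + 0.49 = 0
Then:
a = -0.65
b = -0.80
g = 2.10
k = -0.92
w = 1.85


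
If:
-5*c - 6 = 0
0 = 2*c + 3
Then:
No Solution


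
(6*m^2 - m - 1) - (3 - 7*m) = 6*m^2 + 6*m - 4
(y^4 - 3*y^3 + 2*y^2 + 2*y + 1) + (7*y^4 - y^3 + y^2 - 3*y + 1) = 8*y^4 - 4*y^3 + 3*y^2 - y + 2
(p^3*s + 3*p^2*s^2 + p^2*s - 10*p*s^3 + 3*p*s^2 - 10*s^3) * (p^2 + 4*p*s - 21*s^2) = p^5*s + 7*p^4*s^2 + p^4*s - 19*p^3*s^3 + 7*p^3*s^2 - 103*p^2*s^4 - 19*p^2*s^3 + 210*p*s^5 - 103*p*s^4 + 210*s^5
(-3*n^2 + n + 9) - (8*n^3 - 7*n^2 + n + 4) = -8*n^3 + 4*n^2 + 5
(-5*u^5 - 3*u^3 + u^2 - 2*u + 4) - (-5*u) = -5*u^5 - 3*u^3 + u^2 + 3*u + 4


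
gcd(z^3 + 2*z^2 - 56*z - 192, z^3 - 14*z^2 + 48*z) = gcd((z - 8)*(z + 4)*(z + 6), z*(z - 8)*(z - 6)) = z - 8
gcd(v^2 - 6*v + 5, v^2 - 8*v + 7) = v - 1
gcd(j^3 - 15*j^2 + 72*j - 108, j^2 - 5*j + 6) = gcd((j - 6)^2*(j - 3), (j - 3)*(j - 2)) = j - 3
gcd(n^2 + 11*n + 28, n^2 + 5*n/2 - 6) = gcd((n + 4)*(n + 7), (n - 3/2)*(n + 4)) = n + 4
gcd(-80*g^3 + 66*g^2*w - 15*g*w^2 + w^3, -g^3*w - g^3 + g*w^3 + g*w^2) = 1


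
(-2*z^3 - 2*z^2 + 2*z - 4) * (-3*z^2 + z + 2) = 6*z^5 + 4*z^4 - 12*z^3 + 10*z^2 - 8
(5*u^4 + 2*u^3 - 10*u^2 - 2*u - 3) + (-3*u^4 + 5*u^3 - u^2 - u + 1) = 2*u^4 + 7*u^3 - 11*u^2 - 3*u - 2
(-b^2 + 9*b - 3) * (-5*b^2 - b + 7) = 5*b^4 - 44*b^3 - b^2 + 66*b - 21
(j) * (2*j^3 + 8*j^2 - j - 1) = 2*j^4 + 8*j^3 - j^2 - j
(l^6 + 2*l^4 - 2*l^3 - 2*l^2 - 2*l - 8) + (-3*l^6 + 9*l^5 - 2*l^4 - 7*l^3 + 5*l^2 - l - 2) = -2*l^6 + 9*l^5 - 9*l^3 + 3*l^2 - 3*l - 10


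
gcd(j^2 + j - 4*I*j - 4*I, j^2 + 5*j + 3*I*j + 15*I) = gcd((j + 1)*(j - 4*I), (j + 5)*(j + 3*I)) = 1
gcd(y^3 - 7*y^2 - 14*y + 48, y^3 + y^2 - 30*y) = 1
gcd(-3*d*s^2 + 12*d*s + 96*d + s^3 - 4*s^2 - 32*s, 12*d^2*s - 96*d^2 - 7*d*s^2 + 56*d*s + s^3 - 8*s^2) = -3*d*s + 24*d + s^2 - 8*s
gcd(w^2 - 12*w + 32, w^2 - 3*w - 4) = w - 4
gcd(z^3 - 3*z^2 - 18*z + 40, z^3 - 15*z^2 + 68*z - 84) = z - 2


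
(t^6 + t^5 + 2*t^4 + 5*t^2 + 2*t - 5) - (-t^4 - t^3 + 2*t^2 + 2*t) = t^6 + t^5 + 3*t^4 + t^3 + 3*t^2 - 5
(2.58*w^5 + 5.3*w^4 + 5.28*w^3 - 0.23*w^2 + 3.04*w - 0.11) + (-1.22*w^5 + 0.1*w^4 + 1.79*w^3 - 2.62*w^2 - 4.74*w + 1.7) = 1.36*w^5 + 5.4*w^4 + 7.07*w^3 - 2.85*w^2 - 1.7*w + 1.59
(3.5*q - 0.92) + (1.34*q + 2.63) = 4.84*q + 1.71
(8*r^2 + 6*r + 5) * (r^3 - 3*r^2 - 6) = 8*r^5 - 18*r^4 - 13*r^3 - 63*r^2 - 36*r - 30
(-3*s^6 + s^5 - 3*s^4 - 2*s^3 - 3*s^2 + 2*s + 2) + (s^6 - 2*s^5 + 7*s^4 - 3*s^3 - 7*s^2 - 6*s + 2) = -2*s^6 - s^5 + 4*s^4 - 5*s^3 - 10*s^2 - 4*s + 4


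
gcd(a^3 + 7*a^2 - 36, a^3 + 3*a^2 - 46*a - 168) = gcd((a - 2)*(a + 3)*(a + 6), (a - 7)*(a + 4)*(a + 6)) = a + 6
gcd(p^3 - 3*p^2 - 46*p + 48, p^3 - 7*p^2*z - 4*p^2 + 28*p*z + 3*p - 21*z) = p - 1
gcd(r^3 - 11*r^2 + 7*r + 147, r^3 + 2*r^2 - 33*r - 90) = r + 3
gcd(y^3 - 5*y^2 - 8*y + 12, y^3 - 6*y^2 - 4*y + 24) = y^2 - 4*y - 12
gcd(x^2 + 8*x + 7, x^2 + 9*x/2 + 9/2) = 1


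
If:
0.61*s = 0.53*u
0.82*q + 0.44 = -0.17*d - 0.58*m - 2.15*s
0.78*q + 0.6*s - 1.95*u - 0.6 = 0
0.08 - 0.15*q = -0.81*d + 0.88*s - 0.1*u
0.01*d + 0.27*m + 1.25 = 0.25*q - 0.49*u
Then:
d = 0.44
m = -3.97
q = 1.40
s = 0.30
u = 0.34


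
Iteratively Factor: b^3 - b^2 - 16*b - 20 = (b + 2)*(b^2 - 3*b - 10) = (b - 5)*(b + 2)*(b + 2)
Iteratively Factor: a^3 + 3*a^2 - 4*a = (a + 4)*(a^2 - a) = a*(a + 4)*(a - 1)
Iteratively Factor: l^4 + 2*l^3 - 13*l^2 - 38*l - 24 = (l - 4)*(l^3 + 6*l^2 + 11*l + 6) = (l - 4)*(l + 2)*(l^2 + 4*l + 3) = (l - 4)*(l + 1)*(l + 2)*(l + 3)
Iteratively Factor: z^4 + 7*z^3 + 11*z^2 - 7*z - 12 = (z + 4)*(z^3 + 3*z^2 - z - 3) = (z - 1)*(z + 4)*(z^2 + 4*z + 3) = (z - 1)*(z + 1)*(z + 4)*(z + 3)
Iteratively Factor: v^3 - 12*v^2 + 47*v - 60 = (v - 4)*(v^2 - 8*v + 15) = (v - 5)*(v - 4)*(v - 3)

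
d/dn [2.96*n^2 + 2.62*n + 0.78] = 5.92*n + 2.62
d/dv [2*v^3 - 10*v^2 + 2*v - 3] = 6*v^2 - 20*v + 2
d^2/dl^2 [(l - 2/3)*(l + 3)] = 2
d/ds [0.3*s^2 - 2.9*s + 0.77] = 0.6*s - 2.9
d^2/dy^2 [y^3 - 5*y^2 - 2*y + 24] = 6*y - 10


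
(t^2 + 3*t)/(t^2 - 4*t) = (t + 3)/(t - 4)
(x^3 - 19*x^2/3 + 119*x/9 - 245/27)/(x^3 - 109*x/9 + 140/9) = (x - 7/3)/(x + 4)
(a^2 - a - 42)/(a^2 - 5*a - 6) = (-a^2 + a + 42)/(-a^2 + 5*a + 6)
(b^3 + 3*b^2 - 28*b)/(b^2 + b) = (b^2 + 3*b - 28)/(b + 1)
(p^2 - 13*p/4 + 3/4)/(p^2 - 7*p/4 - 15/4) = (4*p - 1)/(4*p + 5)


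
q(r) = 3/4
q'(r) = 0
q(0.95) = 0.75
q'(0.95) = 0.00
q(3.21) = 0.75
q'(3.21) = 0.00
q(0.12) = 0.75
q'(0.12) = 0.00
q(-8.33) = 0.75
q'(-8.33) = 0.00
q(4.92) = 0.75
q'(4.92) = 0.00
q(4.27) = 0.75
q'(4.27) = 0.00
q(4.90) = 0.75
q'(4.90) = 0.00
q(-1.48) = 0.75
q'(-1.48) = 0.00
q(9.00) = 0.75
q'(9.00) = 0.00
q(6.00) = 0.75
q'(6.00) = 0.00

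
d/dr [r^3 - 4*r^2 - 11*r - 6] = 3*r^2 - 8*r - 11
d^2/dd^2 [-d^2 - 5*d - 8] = -2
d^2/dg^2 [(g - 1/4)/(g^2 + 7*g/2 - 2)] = ((4*g - 1)*(4*g + 7)^2 - 2*(12*g + 13)*(2*g^2 + 7*g - 4))/(2*g^2 + 7*g - 4)^3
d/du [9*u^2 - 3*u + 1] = 18*u - 3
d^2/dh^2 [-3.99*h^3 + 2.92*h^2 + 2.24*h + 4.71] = 5.84 - 23.94*h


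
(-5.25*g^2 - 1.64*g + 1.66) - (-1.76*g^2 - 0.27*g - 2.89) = -3.49*g^2 - 1.37*g + 4.55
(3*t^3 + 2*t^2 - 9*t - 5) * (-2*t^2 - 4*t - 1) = -6*t^5 - 16*t^4 + 7*t^3 + 44*t^2 + 29*t + 5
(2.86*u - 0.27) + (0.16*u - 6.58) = 3.02*u - 6.85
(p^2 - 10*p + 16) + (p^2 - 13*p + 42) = 2*p^2 - 23*p + 58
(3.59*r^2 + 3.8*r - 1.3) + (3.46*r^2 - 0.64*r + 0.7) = 7.05*r^2 + 3.16*r - 0.6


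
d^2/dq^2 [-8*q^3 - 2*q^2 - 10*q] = -48*q - 4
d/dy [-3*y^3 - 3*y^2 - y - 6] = -9*y^2 - 6*y - 1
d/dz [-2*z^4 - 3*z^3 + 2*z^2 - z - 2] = -8*z^3 - 9*z^2 + 4*z - 1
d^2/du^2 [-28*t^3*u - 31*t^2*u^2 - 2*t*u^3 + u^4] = -62*t^2 - 12*t*u + 12*u^2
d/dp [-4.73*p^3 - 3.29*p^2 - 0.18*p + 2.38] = -14.19*p^2 - 6.58*p - 0.18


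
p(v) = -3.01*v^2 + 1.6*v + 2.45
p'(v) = 1.6 - 6.02*v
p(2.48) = -12.09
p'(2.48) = -13.33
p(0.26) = 2.66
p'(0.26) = 0.03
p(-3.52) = -40.48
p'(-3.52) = 22.79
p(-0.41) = 1.29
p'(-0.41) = 4.07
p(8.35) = -194.05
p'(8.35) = -48.67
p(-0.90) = -1.43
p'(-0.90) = 7.02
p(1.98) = -6.18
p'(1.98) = -10.32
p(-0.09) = 2.28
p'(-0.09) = 2.14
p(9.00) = -226.96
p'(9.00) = -52.58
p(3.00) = -19.84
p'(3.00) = -16.46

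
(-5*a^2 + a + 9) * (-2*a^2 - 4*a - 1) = 10*a^4 + 18*a^3 - 17*a^2 - 37*a - 9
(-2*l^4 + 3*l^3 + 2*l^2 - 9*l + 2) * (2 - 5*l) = 10*l^5 - 19*l^4 - 4*l^3 + 49*l^2 - 28*l + 4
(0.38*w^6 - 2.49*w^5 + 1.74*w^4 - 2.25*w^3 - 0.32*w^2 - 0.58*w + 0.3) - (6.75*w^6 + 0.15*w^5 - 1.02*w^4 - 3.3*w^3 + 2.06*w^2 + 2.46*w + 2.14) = -6.37*w^6 - 2.64*w^5 + 2.76*w^4 + 1.05*w^3 - 2.38*w^2 - 3.04*w - 1.84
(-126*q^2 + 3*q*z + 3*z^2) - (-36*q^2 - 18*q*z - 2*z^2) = -90*q^2 + 21*q*z + 5*z^2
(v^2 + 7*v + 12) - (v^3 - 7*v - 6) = -v^3 + v^2 + 14*v + 18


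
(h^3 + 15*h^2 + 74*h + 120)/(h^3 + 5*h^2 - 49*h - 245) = (h^2 + 10*h + 24)/(h^2 - 49)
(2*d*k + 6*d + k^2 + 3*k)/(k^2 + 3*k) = (2*d + k)/k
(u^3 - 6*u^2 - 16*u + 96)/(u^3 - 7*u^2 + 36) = (u^2 - 16)/(u^2 - u - 6)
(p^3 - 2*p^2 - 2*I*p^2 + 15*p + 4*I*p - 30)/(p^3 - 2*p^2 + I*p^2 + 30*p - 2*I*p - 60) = (p + 3*I)/(p + 6*I)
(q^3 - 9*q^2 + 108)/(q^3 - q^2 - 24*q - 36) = (q - 6)/(q + 2)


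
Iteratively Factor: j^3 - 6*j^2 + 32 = (j - 4)*(j^2 - 2*j - 8) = (j - 4)*(j + 2)*(j - 4)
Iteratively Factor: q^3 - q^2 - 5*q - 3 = (q + 1)*(q^2 - 2*q - 3) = (q - 3)*(q + 1)*(q + 1)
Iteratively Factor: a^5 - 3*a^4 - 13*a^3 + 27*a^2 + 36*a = (a + 1)*(a^4 - 4*a^3 - 9*a^2 + 36*a) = (a + 1)*(a + 3)*(a^3 - 7*a^2 + 12*a) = (a - 3)*(a + 1)*(a + 3)*(a^2 - 4*a) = a*(a - 3)*(a + 1)*(a + 3)*(a - 4)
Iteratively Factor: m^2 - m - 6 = (m - 3)*(m + 2)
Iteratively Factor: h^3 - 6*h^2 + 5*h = (h)*(h^2 - 6*h + 5) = h*(h - 1)*(h - 5)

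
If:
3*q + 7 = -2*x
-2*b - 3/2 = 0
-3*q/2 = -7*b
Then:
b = -3/4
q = -7/2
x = 7/4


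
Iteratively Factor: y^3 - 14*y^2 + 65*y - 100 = (y - 5)*(y^2 - 9*y + 20) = (y - 5)*(y - 4)*(y - 5)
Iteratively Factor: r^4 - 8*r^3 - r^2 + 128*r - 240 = (r - 3)*(r^3 - 5*r^2 - 16*r + 80) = (r - 5)*(r - 3)*(r^2 - 16) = (r - 5)*(r - 4)*(r - 3)*(r + 4)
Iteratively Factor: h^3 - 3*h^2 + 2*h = (h)*(h^2 - 3*h + 2) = h*(h - 1)*(h - 2)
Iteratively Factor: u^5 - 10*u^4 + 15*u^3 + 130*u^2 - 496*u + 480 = (u - 3)*(u^4 - 7*u^3 - 6*u^2 + 112*u - 160) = (u - 4)*(u - 3)*(u^3 - 3*u^2 - 18*u + 40) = (u - 5)*(u - 4)*(u - 3)*(u^2 + 2*u - 8) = (u - 5)*(u - 4)*(u - 3)*(u - 2)*(u + 4)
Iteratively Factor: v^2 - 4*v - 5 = (v + 1)*(v - 5)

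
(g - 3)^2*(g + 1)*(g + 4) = g^4 - g^3 - 17*g^2 + 21*g + 36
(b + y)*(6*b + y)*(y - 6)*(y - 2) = 6*b^2*y^2 - 48*b^2*y + 72*b^2 + 7*b*y^3 - 56*b*y^2 + 84*b*y + y^4 - 8*y^3 + 12*y^2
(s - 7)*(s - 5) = s^2 - 12*s + 35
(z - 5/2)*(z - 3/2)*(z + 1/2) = z^3 - 7*z^2/2 + 7*z/4 + 15/8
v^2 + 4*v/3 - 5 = (v - 5/3)*(v + 3)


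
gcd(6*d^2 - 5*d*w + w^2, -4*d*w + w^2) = 1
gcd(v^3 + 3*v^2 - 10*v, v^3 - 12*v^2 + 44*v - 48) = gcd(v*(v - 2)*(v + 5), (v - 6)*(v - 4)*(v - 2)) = v - 2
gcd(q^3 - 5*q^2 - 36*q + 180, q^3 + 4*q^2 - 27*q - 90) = q^2 + q - 30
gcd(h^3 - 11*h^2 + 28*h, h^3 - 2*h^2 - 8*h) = h^2 - 4*h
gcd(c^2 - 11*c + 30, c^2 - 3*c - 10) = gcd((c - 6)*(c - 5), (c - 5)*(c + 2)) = c - 5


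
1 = 1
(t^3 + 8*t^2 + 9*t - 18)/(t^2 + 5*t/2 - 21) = 2*(t^2 + 2*t - 3)/(2*t - 7)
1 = 1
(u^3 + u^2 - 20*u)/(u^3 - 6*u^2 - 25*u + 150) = u*(u - 4)/(u^2 - 11*u + 30)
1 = 1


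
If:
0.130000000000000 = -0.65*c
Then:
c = -0.20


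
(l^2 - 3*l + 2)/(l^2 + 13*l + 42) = (l^2 - 3*l + 2)/(l^2 + 13*l + 42)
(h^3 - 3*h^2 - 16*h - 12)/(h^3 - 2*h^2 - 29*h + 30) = (h^2 + 3*h + 2)/(h^2 + 4*h - 5)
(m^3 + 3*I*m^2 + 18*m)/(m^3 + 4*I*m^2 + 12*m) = (m - 3*I)/(m - 2*I)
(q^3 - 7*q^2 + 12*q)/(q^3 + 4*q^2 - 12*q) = (q^2 - 7*q + 12)/(q^2 + 4*q - 12)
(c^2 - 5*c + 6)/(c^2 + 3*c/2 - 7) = 2*(c - 3)/(2*c + 7)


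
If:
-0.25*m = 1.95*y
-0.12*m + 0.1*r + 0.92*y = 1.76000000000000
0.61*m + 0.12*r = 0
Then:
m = -2.36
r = 11.99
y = 0.30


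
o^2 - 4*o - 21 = (o - 7)*(o + 3)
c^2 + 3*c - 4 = (c - 1)*(c + 4)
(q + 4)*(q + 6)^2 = q^3 + 16*q^2 + 84*q + 144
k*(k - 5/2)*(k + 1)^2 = k^4 - k^3/2 - 4*k^2 - 5*k/2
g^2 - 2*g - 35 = (g - 7)*(g + 5)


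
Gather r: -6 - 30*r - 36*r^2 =-36*r^2 - 30*r - 6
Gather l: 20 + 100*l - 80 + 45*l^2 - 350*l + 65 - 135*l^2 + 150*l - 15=-90*l^2 - 100*l - 10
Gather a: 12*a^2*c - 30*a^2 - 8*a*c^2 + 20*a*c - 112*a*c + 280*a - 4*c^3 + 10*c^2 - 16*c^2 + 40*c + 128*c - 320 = a^2*(12*c - 30) + a*(-8*c^2 - 92*c + 280) - 4*c^3 - 6*c^2 + 168*c - 320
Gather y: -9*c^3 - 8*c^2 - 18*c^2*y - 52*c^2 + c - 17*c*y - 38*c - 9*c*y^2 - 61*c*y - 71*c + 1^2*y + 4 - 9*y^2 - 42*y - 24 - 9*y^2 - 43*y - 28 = -9*c^3 - 60*c^2 - 108*c + y^2*(-9*c - 18) + y*(-18*c^2 - 78*c - 84) - 48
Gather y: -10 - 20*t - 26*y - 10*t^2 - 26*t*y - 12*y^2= -10*t^2 - 20*t - 12*y^2 + y*(-26*t - 26) - 10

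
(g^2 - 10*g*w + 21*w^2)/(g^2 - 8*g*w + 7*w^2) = (-g + 3*w)/(-g + w)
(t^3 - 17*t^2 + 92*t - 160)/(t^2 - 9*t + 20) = t - 8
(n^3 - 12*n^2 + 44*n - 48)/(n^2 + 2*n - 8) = (n^2 - 10*n + 24)/(n + 4)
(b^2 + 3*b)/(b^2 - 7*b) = (b + 3)/(b - 7)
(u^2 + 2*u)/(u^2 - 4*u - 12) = u/(u - 6)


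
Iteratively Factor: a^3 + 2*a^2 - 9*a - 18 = (a + 3)*(a^2 - a - 6) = (a + 2)*(a + 3)*(a - 3)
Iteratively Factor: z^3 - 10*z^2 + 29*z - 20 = (z - 5)*(z^2 - 5*z + 4) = (z - 5)*(z - 1)*(z - 4)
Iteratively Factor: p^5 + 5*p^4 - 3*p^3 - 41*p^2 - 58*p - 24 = (p + 4)*(p^4 + p^3 - 7*p^2 - 13*p - 6) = (p + 2)*(p + 4)*(p^3 - p^2 - 5*p - 3) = (p + 1)*(p + 2)*(p + 4)*(p^2 - 2*p - 3) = (p - 3)*(p + 1)*(p + 2)*(p + 4)*(p + 1)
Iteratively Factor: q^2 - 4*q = (q)*(q - 4)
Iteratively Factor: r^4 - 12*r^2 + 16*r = (r)*(r^3 - 12*r + 16) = r*(r - 2)*(r^2 + 2*r - 8) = r*(r - 2)*(r + 4)*(r - 2)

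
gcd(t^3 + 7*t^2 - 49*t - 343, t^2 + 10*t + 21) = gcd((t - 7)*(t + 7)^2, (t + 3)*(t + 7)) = t + 7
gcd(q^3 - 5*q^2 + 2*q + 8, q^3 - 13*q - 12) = q^2 - 3*q - 4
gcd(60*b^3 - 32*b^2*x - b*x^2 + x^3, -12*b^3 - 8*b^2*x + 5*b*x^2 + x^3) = -12*b^2 + 4*b*x + x^2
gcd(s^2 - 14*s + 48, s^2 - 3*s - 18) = s - 6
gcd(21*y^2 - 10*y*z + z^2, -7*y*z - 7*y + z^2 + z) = 7*y - z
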